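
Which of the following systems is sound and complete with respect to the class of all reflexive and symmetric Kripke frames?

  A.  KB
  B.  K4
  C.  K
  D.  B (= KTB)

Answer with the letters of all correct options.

(A) KB is determined by the class of symmetric frames.
(B) K4 is determined by the class of transitive frames.
(C) K is determined by the class of arbitrary frames.
(D) B (= KTB) is determined by exactly this class.

D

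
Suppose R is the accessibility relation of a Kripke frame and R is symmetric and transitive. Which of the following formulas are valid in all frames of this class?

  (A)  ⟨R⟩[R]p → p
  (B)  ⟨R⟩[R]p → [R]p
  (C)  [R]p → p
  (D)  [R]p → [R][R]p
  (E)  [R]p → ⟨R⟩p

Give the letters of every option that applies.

A, B, D

A symmetric transitive relation is euclidean (uRv and uRw give vRu by symmetry, then vRw by transitivity).
(A) ⟨R⟩[R]p → p is the dual of axiom B; it is valid on a frame exactly when R is symmetric. Every such R is symmetric, so valid.
(B) ⟨R⟩[R]p → [R]p (the dual of axiom 5) characterises the euclidean frames. Every such R is euclidean — valid.
(C) axiom T: valid iff R is reflexive. Such an R need not be reflexive — not valid.
(D) [R]p → [R][R]p is axiom 4; it is valid on a frame exactly when R is transitive. Every such R is transitive, so valid.
(E) [R]p → ⟨R⟩p (axiom D) characterises the serial frames. Such an R need not be serial — not valid.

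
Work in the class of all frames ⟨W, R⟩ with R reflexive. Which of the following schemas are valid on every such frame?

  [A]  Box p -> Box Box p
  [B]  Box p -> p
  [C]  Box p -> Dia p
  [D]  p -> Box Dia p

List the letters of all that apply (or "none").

A reflexive relation is serial.
(A) axiom 4: valid iff R is transitive. Such an R need not be transitive — not valid.
(B) Box p -> p is axiom T; it is valid on a frame exactly when R is reflexive. Every such R is reflexive, so valid.
(C) axiom D: valid iff R is serial. Every such R is serial — valid.
(D) axiom B: valid iff R is symmetric. Such an R need not be symmetric — not valid.

B, C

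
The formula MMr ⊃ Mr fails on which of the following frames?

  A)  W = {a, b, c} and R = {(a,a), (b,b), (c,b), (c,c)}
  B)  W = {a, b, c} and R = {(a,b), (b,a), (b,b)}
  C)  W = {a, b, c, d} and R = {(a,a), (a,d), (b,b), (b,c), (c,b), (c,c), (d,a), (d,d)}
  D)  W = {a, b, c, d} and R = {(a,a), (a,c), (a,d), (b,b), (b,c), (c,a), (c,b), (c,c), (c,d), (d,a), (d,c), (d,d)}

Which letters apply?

B, D

The schema MMr ⊃ Mr is the dual of axiom 4; it is valid on a frame iff R is transitive.
(A) R is transitive (R is closed under composition), so the schema is valid here.
(B) R is not transitive (a R b and b R a but not a R a), so the schema fails here.
(C) R is transitive (R is closed under composition), so the schema is valid here.
(D) R is not transitive (a R c and c R b but not a R b), so the schema fails here.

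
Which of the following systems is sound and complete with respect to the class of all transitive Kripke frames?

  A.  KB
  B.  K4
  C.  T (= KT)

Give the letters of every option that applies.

(A) KB is determined by the class of symmetric frames.
(B) K4 is determined by exactly this class.
(C) T (= KT) is determined by the class of reflexive frames.

B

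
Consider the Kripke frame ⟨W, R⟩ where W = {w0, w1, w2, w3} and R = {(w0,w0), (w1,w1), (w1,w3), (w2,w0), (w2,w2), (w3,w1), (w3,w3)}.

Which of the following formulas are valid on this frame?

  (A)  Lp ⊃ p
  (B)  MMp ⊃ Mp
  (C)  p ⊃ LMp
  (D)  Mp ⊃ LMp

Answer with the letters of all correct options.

A, B

R is reflexive: each world relates to itself.
R is not symmetric: w2 R w0 but not w0 R w2.
R is transitive: R is closed under composition.
R is not euclidean: w2 R w0 and w2 R w2 but not w0 R w2.
(A) axiom T: valid iff R is reflexive. R is reflexive — valid.
(B) the dual of axiom 4: valid iff R is transitive. R is transitive — valid.
(C) p ⊃ LMp is axiom B, which corresponds to symmetry. R is not symmetric — not valid.
(D) axiom 5: valid iff R is euclidean. R is not euclidean — not valid.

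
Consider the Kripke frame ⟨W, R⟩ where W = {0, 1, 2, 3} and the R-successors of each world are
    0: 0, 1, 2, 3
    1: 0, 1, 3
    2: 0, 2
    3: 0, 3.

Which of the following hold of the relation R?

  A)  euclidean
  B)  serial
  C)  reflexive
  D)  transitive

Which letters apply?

(A) not euclidean: 0 R 1 and 0 R 2 but not 1 R 2.
(B) serial: every world has an R-successor.
(C) reflexive: each world relates to itself.
(D) not transitive: 1 R 0 and 0 R 2 but not 1 R 2.

B, C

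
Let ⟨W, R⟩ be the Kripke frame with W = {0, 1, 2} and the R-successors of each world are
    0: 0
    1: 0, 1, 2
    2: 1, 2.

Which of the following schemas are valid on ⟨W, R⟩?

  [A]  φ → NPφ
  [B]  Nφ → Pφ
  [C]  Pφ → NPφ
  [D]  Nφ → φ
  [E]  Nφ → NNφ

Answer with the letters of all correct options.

R is reflexive: each world relates to itself.
R is not symmetric: 1 R 0 but not 0 R 1.
R is not transitive: 2 R 1 and 1 R 0 but not 2 R 0.
R is not euclidean: 1 R 0 and 1 R 1 but not 0 R 1.
R is serial: every world has an R-successor.
(A) axiom B: valid iff R is symmetric. R is not symmetric — not valid.
(B) Nφ → Pφ (axiom D) characterises the serial frames. R is serial — valid.
(C) Pφ → NPφ is axiom 5, which corresponds to the euclidean property. R is not euclidean — not valid.
(D) axiom T: valid iff R is reflexive. R is reflexive — valid.
(E) Nφ → NNφ is axiom 4, which corresponds to transitivity. R is not transitive — not valid.

B, D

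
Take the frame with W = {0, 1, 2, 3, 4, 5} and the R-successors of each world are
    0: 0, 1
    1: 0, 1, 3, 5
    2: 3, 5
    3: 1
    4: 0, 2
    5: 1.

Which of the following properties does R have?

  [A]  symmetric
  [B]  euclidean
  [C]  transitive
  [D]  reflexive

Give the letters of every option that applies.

none

(A) not symmetric: 2 R 3 but not 3 R 2.
(B) not euclidean: 1 R 0 and 1 R 3 but not 0 R 3.
(C) not transitive: 0 R 1 and 1 R 3 but not 0 R 3.
(D) not reflexive: not 2 R 2.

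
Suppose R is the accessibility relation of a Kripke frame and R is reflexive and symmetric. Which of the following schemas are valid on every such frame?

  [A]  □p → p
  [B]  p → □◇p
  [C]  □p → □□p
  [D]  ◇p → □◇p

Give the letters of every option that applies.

Reflexive relations are serial.
(A) □p → p is axiom T; it is valid on a frame exactly when R is reflexive. Every such R is reflexive, so valid.
(B) axiom B: valid iff R is symmetric. Every such R is symmetric — valid.
(C) □p → □□p (axiom 4) characterises the transitive frames. Such an R need not be transitive — not valid.
(D) ◇p → □◇p (axiom 5) characterises the euclidean frames. Such an R need not be euclidean — not valid.

A, B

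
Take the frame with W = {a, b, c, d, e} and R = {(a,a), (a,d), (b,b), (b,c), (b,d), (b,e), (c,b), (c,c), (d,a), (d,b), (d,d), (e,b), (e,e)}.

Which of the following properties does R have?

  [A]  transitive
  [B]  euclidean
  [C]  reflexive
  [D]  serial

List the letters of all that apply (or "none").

(A) not transitive: a R d and d R b but not a R b.
(B) not euclidean: b R c and b R d but not c R d.
(C) reflexive: each world relates to itself.
(D) serial: every world has an R-successor.

C, D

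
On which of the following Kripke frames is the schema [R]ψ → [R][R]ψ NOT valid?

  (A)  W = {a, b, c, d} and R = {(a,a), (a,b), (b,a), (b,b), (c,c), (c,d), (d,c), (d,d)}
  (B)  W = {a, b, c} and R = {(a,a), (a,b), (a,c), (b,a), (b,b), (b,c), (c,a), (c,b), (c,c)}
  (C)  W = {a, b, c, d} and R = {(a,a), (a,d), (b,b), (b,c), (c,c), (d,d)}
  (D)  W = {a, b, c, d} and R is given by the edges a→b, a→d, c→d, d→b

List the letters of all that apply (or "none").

D

The schema [R]ψ → [R][R]ψ is axiom 4; it is valid on a frame iff R is transitive.
(A) R is transitive (R is closed under composition), so the schema is valid here.
(B) R is transitive (R is closed under composition), so the schema is valid here.
(C) R is transitive (R is closed under composition), so the schema is valid here.
(D) R is not transitive (c R d and d R b but not c R b), so the schema fails here.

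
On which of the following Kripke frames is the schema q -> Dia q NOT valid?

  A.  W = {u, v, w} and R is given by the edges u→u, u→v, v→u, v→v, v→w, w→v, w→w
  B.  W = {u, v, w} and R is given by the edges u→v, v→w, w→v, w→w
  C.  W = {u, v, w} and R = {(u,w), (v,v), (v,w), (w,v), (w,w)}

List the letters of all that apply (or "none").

The schema q -> Dia q is the dual of axiom T; it is valid on a frame iff R is reflexive.
(A) R is reflexive (each world relates to itself), so the schema is valid here.
(B) R is not reflexive (not u R u), so the schema fails here.
(C) R is not reflexive (not u R u), so the schema fails here.

B, C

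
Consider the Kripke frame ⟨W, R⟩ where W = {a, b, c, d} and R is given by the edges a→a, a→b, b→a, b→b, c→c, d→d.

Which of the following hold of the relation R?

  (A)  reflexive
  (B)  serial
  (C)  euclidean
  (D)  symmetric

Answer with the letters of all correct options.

(A) reflexive: each world relates to itself.
(B) serial: every world has an R-successor.
(C) euclidean: any two R-successors of the same world are R-related.
(D) symmetric: every R-edge is matched by its reverse.

A, B, C, D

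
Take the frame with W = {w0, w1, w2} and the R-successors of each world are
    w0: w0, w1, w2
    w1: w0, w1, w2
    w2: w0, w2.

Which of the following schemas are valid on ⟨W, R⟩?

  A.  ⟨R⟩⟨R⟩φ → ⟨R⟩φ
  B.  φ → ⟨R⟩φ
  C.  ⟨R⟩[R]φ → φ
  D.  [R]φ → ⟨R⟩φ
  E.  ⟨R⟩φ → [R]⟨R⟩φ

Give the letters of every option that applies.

B, D

R is reflexive: each world relates to itself.
R is not symmetric: w1 R w2 but not w2 R w1.
R is not transitive: w2 R w0 and w0 R w1 but not w2 R w1.
R is not euclidean: w0 R w2 and w0 R w1 but not w2 R w1.
R is serial: every world has an R-successor.
(A) ⟨R⟩⟨R⟩φ → ⟨R⟩φ is the dual of axiom 4, which corresponds to transitivity. R is not transitive — not valid.
(B) φ → ⟨R⟩φ is the dual of axiom T; it is valid on a frame exactly when R is reflexive. R is reflexive, so valid.
(C) ⟨R⟩[R]φ → φ (the dual of axiom B) characterises the symmetric frames. R is not symmetric — not valid.
(D) [R]φ → ⟨R⟩φ (axiom D) characterises the serial frames. R is serial — valid.
(E) ⟨R⟩φ → [R]⟨R⟩φ (axiom 5) characterises the euclidean frames. R is not euclidean — not valid.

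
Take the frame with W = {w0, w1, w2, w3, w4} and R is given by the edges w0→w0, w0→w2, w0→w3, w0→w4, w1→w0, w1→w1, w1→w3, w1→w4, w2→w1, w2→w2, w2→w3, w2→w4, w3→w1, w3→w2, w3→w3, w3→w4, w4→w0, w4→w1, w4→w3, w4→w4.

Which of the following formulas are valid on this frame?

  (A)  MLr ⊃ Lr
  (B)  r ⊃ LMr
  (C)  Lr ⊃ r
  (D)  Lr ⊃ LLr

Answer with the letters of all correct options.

R is reflexive: each world relates to itself.
R is not symmetric: w0 R w2 but not w2 R w0.
R is not transitive: w0 R w2 and w2 R w1 but not w0 R w1.
R is not euclidean: w0 R w2 and w0 R w0 but not w2 R w0.
(A) MLr ⊃ Lr is the dual of axiom 5, which corresponds to the euclidean property. R is not euclidean — not valid.
(B) r ⊃ LMr (axiom B) characterises the symmetric frames. R is not symmetric — not valid.
(C) Lr ⊃ r is axiom T, which corresponds to reflexivity. R is reflexive — valid.
(D) Lr ⊃ LLr is axiom 4; it is valid on a frame exactly when R is transitive. R is not transitive, so not valid.

C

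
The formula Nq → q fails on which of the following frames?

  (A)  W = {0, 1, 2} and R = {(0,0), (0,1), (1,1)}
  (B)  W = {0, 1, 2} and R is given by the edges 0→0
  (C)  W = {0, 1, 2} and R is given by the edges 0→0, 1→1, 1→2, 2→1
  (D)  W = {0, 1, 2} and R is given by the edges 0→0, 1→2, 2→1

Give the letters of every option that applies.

A, B, C, D

The schema Nq → q is axiom T; it is valid on a frame iff R is reflexive.
(A) R is not reflexive (not 2 R 2), so the schema fails here.
(B) R is not reflexive (not 1 R 1), so the schema fails here.
(C) R is not reflexive (not 2 R 2), so the schema fails here.
(D) R is not reflexive (not 1 R 1), so the schema fails here.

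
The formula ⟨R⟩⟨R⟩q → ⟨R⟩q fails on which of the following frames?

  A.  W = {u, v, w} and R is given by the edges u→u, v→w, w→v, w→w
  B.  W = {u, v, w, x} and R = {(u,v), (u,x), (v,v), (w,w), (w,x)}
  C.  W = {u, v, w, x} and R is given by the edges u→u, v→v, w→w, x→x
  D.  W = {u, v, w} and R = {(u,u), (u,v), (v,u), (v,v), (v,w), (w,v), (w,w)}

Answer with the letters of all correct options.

The schema ⟨R⟩⟨R⟩q → ⟨R⟩q is the dual of axiom 4; it is valid on a frame iff R is transitive.
(A) R is not transitive (v R w and w R v but not v R v), so the schema fails here.
(B) R is transitive (R is closed under composition), so the schema is valid here.
(C) R is transitive (R is closed under composition), so the schema is valid here.
(D) R is not transitive (u R v and v R w but not u R w), so the schema fails here.

A, D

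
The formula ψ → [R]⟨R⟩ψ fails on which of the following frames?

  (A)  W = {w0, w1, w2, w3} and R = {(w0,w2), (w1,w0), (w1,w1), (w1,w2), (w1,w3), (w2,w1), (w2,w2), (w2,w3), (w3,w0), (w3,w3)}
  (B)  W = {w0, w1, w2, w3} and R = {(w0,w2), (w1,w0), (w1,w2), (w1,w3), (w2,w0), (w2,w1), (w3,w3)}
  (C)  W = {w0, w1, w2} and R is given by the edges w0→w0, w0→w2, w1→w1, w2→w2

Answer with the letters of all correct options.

A, B, C

The schema ψ → [R]⟨R⟩ψ is axiom B; it is valid on a frame iff R is symmetric.
(A) R is not symmetric (w0 R w2 but not w2 R w0), so the schema fails here.
(B) R is not symmetric (w1 R w0 but not w0 R w1), so the schema fails here.
(C) R is not symmetric (w0 R w2 but not w2 R w0), so the schema fails here.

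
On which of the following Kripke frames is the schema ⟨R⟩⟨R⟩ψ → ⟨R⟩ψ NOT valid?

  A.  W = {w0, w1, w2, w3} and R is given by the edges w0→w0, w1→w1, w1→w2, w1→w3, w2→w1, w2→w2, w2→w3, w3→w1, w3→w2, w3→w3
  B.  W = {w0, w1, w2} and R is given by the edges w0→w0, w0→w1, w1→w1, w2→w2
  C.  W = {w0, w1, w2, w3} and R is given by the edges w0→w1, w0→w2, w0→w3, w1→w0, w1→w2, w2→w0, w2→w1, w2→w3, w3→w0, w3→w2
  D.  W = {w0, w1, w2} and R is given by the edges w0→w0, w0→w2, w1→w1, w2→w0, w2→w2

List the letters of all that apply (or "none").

The schema ⟨R⟩⟨R⟩ψ → ⟨R⟩ψ is the dual of axiom 4; it is valid on a frame iff R is transitive.
(A) R is transitive (R is closed under composition), so the schema is valid here.
(B) R is transitive (R is closed under composition), so the schema is valid here.
(C) R is not transitive (w0 R w1 and w1 R w0 but not w0 R w0), so the schema fails here.
(D) R is transitive (R is closed under composition), so the schema is valid here.

C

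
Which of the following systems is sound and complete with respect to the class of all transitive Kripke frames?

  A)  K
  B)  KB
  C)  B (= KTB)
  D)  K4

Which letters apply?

D

(A) K is determined by the class of arbitrary frames.
(B) KB is determined by the class of symmetric frames.
(C) B (= KTB) is determined by the class of reflexive and symmetric frames.
(D) K4 is determined by exactly this class.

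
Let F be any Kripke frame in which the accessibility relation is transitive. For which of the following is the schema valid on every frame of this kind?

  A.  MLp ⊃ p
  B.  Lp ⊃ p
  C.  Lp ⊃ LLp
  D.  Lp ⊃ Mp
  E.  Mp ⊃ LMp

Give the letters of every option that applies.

(A) MLp ⊃ p is the dual of axiom B; it is valid on a frame exactly when R is symmetric. Such an R need not be symmetric, so not valid.
(B) Lp ⊃ p is axiom T; it is valid on a frame exactly when R is reflexive. Such an R need not be reflexive, so not valid.
(C) Lp ⊃ LLp is axiom 4, which corresponds to transitivity. Every such R is transitive — valid.
(D) axiom D: valid iff R is serial. Such an R need not be serial — not valid.
(E) axiom 5: valid iff R is euclidean. Such an R need not be euclidean — not valid.

C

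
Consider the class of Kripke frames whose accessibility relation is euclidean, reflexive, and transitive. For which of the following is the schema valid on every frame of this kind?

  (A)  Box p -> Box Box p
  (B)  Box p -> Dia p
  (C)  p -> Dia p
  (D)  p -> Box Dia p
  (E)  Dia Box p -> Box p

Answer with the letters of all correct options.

A, B, C, D, E

A relation that is euclidean, reflexive, and transitive is also serial and symmetric.
(A) Box p -> Box Box p (axiom 4) characterises the transitive frames. Every such R is transitive — valid.
(B) axiom D: valid iff R is serial. Every such R is serial — valid.
(C) p -> Dia p is the dual of axiom T; it is valid on a frame exactly when R is reflexive. Every such R is reflexive, so valid.
(D) axiom B: valid iff R is symmetric. Every such R is symmetric — valid.
(E) the dual of axiom 5: valid iff R is euclidean. Every such R is euclidean — valid.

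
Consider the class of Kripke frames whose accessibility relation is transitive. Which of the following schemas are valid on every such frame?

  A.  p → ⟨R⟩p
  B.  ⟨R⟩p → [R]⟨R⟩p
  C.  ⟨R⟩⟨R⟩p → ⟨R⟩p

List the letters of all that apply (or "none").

(A) p → ⟨R⟩p is the dual of axiom T, which corresponds to reflexivity. Such an R need not be reflexive — not valid.
(B) axiom 5: valid iff R is euclidean. Such an R need not be euclidean — not valid.
(C) the dual of axiom 4: valid iff R is transitive. Every such R is transitive — valid.

C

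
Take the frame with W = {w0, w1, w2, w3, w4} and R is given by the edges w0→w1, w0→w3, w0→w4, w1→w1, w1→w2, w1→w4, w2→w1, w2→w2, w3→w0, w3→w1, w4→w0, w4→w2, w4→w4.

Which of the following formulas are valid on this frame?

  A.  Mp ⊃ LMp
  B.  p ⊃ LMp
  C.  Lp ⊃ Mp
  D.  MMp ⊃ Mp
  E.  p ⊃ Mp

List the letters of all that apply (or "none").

R is not reflexive: not w0 R w0.
R is not symmetric: w0 R w1 but not w1 R w0.
R is not transitive: w0 R w1 and w1 R w2 but not w0 R w2.
R is not euclidean: w0 R w1 and w0 R w3 but not w1 R w3.
R is serial: every world has an R-successor.
(A) axiom 5: valid iff R is euclidean. R is not euclidean — not valid.
(B) axiom B: valid iff R is symmetric. R is not symmetric — not valid.
(C) Lp ⊃ Mp is axiom D; it is valid on a frame exactly when R is serial. R is serial, so valid.
(D) MMp ⊃ Mp (the dual of axiom 4) characterises the transitive frames. R is not transitive — not valid.
(E) the dual of axiom T: valid iff R is reflexive. R is not reflexive — not valid.

C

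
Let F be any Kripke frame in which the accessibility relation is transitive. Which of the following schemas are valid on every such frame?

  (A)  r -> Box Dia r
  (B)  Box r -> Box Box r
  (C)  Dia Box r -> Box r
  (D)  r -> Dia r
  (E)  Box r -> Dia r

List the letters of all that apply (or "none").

B

(A) r -> Box Dia r is axiom B, which corresponds to symmetry. Such an R need not be symmetric — not valid.
(B) Box r -> Box Box r is axiom 4, which corresponds to transitivity. Every such R is transitive — valid.
(C) Dia Box r -> Box r is the dual of axiom 5; it is valid on a frame exactly when R is euclidean. Such an R need not be euclidean, so not valid.
(D) r -> Dia r (the dual of axiom T) characterises the reflexive frames. Such an R need not be reflexive — not valid.
(E) Box r -> Dia r is axiom D, which corresponds to seriality. Such an R need not be serial — not valid.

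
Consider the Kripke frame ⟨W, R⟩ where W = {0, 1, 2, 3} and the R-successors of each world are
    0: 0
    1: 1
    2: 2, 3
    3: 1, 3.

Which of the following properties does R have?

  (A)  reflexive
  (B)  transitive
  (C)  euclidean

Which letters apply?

(A) reflexive: each world relates to itself.
(B) not transitive: 2 R 3 and 3 R 1 but not 2 R 1.
(C) not euclidean: 2 R 3 and 2 R 2 but not 3 R 2.

A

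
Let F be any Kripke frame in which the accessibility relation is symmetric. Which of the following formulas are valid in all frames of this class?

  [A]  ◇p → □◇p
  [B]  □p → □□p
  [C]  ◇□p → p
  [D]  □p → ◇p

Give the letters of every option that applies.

C

(A) ◇p → □◇p (axiom 5) characterises the euclidean frames. Such an R need not be euclidean — not valid.
(B) axiom 4: valid iff R is transitive. Such an R need not be transitive — not valid.
(C) the dual of axiom B: valid iff R is symmetric. Every such R is symmetric — valid.
(D) □p → ◇p (axiom D) characterises the serial frames. Such an R need not be serial — not valid.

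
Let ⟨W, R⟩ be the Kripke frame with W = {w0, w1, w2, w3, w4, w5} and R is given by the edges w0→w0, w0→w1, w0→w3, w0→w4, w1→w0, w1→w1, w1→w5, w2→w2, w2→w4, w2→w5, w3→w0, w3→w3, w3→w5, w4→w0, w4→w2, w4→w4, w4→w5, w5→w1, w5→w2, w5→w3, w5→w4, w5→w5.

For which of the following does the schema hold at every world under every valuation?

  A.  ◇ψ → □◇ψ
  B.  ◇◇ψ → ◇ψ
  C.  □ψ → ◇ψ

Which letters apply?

R is not transitive: w0 R w1 and w1 R w5 but not w0 R w5.
R is not euclidean: w0 R w1 and w0 R w3 but not w1 R w3.
R is serial: every world has an R-successor.
(A) ◇ψ → □◇ψ is axiom 5; it is valid on a frame exactly when R is euclidean. R is not euclidean, so not valid.
(B) ◇◇ψ → ◇ψ is the dual of axiom 4; it is valid on a frame exactly when R is transitive. R is not transitive, so not valid.
(C) □ψ → ◇ψ (axiom D) characterises the serial frames. R is serial — valid.

C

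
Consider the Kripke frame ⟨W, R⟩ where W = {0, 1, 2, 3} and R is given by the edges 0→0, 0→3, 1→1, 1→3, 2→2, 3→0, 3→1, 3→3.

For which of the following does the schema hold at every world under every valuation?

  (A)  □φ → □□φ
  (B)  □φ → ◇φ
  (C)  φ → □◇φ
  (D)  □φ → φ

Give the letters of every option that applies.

R is reflexive: each world relates to itself.
R is symmetric: every R-edge is matched by its reverse.
R is not transitive: 0 R 3 and 3 R 1 but not 0 R 1.
R is serial: every world has an R-successor.
(A) □φ → □□φ (axiom 4) characterises the transitive frames. R is not transitive — not valid.
(B) □φ → ◇φ is axiom D, which corresponds to seriality. R is serial — valid.
(C) φ → □◇φ is axiom B; it is valid on a frame exactly when R is symmetric. R is symmetric, so valid.
(D) □φ → φ is axiom T, which corresponds to reflexivity. R is reflexive — valid.

B, C, D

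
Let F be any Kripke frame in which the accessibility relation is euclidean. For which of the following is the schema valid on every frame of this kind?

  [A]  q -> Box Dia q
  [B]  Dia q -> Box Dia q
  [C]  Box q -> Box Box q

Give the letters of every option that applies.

(A) q -> Box Dia q is axiom B, which corresponds to symmetry. Such an R need not be symmetric — not valid.
(B) axiom 5: valid iff R is euclidean. Every such R is euclidean — valid.
(C) Box q -> Box Box q is axiom 4; it is valid on a frame exactly when R is transitive. Such an R need not be transitive, so not valid.

B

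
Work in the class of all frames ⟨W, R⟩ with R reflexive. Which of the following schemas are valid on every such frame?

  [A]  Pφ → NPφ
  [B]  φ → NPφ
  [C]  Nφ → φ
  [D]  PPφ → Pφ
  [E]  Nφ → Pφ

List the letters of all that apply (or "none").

A reflexive relation is serial.
(A) Pφ → NPφ is axiom 5; it is valid on a frame exactly when R is euclidean. Such an R need not be euclidean, so not valid.
(B) φ → NPφ is axiom B; it is valid on a frame exactly when R is symmetric. Such an R need not be symmetric, so not valid.
(C) Nφ → φ is axiom T, which corresponds to reflexivity. Every such R is reflexive — valid.
(D) PPφ → Pφ is the dual of axiom 4; it is valid on a frame exactly when R is transitive. Such an R need not be transitive, so not valid.
(E) Nφ → Pφ is axiom D, which corresponds to seriality. Every such R is serial — valid.

C, E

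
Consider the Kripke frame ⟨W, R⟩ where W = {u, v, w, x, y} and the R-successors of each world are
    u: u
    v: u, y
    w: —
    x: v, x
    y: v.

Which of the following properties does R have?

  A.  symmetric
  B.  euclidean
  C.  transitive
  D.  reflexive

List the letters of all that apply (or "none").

none

(A) not symmetric: v R u but not u R v.
(B) not euclidean: v R u and v R y but not u R y.
(C) not transitive: v R y and y R v but not v R v.
(D) not reflexive: not v R v.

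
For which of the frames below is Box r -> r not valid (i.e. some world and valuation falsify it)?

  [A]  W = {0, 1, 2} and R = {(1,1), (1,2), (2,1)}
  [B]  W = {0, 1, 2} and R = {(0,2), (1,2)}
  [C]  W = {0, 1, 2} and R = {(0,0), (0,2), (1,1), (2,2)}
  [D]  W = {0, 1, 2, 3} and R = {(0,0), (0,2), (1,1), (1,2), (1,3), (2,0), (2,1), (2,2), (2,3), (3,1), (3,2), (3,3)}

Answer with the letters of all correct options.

A, B

The schema Box r -> r is axiom T; it is valid on a frame iff R is reflexive.
(A) R is not reflexive (not 0 R 0), so the schema fails here.
(B) R is not reflexive (not 0 R 0), so the schema fails here.
(C) R is reflexive (each world relates to itself), so the schema is valid here.
(D) R is reflexive (each world relates to itself), so the schema is valid here.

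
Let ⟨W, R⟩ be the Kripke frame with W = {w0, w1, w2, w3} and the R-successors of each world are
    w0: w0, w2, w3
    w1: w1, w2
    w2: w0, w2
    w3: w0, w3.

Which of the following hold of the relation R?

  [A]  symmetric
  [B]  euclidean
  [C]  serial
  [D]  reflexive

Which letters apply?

C, D

(A) not symmetric: w1 R w2 but not w2 R w1.
(B) not euclidean: w0 R w2 and w0 R w3 but not w2 R w3.
(C) serial: every world has an R-successor.
(D) reflexive: each world relates to itself.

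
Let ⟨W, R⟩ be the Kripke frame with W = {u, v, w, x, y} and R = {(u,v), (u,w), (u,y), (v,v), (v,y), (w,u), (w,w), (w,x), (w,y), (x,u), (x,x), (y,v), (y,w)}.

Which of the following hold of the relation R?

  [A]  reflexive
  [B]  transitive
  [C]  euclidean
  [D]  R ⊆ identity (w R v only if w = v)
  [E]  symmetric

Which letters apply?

none

(A) not reflexive: not u R u.
(B) not transitive: u R w and w R u but not u R u.
(C) not euclidean: u R v and u R w but not v R w.
(D) not ⊆ identity: u R v with u ≠ v.
(E) not symmetric: u R v but not v R u.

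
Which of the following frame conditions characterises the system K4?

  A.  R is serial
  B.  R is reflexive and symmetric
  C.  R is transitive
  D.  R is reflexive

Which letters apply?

(A) this class determines D, not K4.
(B) this class determines B (= KTB), not K4.
(C) K4 is sound and complete for exactly this class.
(D) this class determines T (= KT), not K4.

C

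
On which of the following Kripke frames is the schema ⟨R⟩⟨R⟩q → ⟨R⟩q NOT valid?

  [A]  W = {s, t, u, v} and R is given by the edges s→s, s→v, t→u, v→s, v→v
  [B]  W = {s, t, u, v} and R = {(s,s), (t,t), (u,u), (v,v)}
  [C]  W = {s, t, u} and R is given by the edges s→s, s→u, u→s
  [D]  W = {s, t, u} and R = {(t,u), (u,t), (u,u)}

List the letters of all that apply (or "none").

C, D

The schema ⟨R⟩⟨R⟩q → ⟨R⟩q is the dual of axiom 4; it is valid on a frame iff R is transitive.
(A) R is transitive (R is closed under composition), so the schema is valid here.
(B) R is transitive (R is closed under composition), so the schema is valid here.
(C) R is not transitive (u R s and s R u but not u R u), so the schema fails here.
(D) R is not transitive (t R u and u R t but not t R t), so the schema fails here.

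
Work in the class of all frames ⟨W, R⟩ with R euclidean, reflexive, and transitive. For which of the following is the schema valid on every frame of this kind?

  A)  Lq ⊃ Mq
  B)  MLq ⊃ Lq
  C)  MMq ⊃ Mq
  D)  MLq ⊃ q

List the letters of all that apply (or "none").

A relation that is euclidean, reflexive, and transitive is also serial and symmetric.
(A) Lq ⊃ Mq is axiom D, which corresponds to seriality. Every such R is serial — valid.
(B) MLq ⊃ Lq is the dual of axiom 5, which corresponds to the euclidean property. Every such R is euclidean — valid.
(C) the dual of axiom 4: valid iff R is transitive. Every such R is transitive — valid.
(D) MLq ⊃ q is the dual of axiom B; it is valid on a frame exactly when R is symmetric. Every such R is symmetric, so valid.

A, B, C, D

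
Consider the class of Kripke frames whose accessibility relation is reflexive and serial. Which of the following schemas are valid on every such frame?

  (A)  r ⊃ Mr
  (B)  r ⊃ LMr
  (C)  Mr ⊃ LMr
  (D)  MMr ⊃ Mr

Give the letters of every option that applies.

(A) r ⊃ Mr is the dual of axiom T, which corresponds to reflexivity. Every such R is reflexive — valid.
(B) axiom B: valid iff R is symmetric. Such an R need not be symmetric — not valid.
(C) Mr ⊃ LMr is axiom 5; it is valid on a frame exactly when R is euclidean. Such an R need not be euclidean, so not valid.
(D) the dual of axiom 4: valid iff R is transitive. Such an R need not be transitive — not valid.

A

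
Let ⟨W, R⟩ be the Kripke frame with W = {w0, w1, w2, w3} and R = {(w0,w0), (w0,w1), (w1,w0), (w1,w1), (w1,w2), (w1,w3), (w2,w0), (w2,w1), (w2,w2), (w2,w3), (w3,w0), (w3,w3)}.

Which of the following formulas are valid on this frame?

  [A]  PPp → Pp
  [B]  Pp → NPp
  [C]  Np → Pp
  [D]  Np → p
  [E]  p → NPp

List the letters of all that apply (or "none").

C, D

R is reflexive: each world relates to itself.
R is not symmetric: w1 R w3 but not w3 R w1.
R is not transitive: w0 R w1 and w1 R w2 but not w0 R w2.
R is not euclidean: w1 R w0 and w1 R w2 but not w0 R w2.
R is serial: every world has an R-successor.
(A) PPp → Pp is the dual of axiom 4; it is valid on a frame exactly when R is transitive. R is not transitive, so not valid.
(B) Pp → NPp is axiom 5, which corresponds to the euclidean property. R is not euclidean — not valid.
(C) Np → Pp (axiom D) characterises the serial frames. R is serial — valid.
(D) Np → p is axiom T; it is valid on a frame exactly when R is reflexive. R is reflexive, so valid.
(E) p → NPp (axiom B) characterises the symmetric frames. R is not symmetric — not valid.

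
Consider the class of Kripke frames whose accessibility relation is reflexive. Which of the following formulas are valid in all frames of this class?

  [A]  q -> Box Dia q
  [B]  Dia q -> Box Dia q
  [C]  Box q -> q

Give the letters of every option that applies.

C

A reflexive relation is serial.
(A) q -> Box Dia q is axiom B, which corresponds to symmetry. Such an R need not be symmetric — not valid.
(B) Dia q -> Box Dia q is axiom 5; it is valid on a frame exactly when R is euclidean. Such an R need not be euclidean, so not valid.
(C) Box q -> q is axiom T; it is valid on a frame exactly when R is reflexive. Every such R is reflexive, so valid.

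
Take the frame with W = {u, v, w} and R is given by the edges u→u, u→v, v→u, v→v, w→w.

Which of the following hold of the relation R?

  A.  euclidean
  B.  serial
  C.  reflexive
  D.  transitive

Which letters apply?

(A) euclidean: any two R-successors of the same world are R-related.
(B) serial: every world has an R-successor.
(C) reflexive: each world relates to itself.
(D) transitive: R is closed under composition.

A, B, C, D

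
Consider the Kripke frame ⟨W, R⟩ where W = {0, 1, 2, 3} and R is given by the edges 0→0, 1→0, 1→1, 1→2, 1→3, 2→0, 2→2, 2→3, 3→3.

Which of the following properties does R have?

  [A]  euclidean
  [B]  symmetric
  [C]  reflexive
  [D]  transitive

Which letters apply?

(A) not euclidean: 1 R 0 and 1 R 1 but not 0 R 1.
(B) not symmetric: 1 R 0 but not 0 R 1.
(C) reflexive: each world relates to itself.
(D) transitive: R is closed under composition.

C, D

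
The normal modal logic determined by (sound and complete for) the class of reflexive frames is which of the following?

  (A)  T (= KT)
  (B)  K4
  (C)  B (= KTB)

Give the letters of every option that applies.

A

(A) T (= KT) is determined by exactly this class.
(B) K4 is determined by the class of transitive frames.
(C) B (= KTB) is determined by the class of reflexive and symmetric frames.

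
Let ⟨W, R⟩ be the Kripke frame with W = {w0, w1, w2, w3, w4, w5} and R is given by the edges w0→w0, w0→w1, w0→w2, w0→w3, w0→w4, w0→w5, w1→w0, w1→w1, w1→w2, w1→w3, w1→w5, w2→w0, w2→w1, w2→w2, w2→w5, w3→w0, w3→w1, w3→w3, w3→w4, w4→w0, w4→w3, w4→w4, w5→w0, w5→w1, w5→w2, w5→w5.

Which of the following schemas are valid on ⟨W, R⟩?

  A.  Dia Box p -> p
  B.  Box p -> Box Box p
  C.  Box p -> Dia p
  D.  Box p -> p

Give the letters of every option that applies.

A, C, D

R is reflexive: each world relates to itself.
R is symmetric: every R-edge is matched by its reverse.
R is not transitive: w1 R w0 and w0 R w4 but not w1 R w4.
R is serial: every world has an R-successor.
(A) Dia Box p -> p is the dual of axiom B, which corresponds to symmetry. R is symmetric — valid.
(B) Box p -> Box Box p is axiom 4, which corresponds to transitivity. R is not transitive — not valid.
(C) Box p -> Dia p is axiom D; it is valid on a frame exactly when R is serial. R is serial, so valid.
(D) axiom T: valid iff R is reflexive. R is reflexive — valid.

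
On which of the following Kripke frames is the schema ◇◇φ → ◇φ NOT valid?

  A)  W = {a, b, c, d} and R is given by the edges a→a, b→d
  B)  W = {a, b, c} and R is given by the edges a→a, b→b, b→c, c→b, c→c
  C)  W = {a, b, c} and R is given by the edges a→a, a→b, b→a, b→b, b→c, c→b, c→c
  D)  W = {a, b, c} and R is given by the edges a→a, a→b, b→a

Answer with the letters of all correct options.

The schema ◇◇φ → ◇φ is the dual of axiom 4; it is valid on a frame iff R is transitive.
(A) R is transitive (R is closed under composition), so the schema is valid here.
(B) R is transitive (R is closed under composition), so the schema is valid here.
(C) R is not transitive (a R b and b R c but not a R c), so the schema fails here.
(D) R is not transitive (b R a and a R b but not b R b), so the schema fails here.

C, D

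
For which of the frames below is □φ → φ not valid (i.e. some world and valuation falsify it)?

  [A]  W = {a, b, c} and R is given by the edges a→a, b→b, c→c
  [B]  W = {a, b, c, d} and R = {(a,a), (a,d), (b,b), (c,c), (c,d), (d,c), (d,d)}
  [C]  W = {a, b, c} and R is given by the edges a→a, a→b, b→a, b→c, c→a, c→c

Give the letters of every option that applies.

C

The schema □φ → φ is axiom T; it is valid on a frame iff R is reflexive.
(A) R is reflexive (each world relates to itself), so the schema is valid here.
(B) R is reflexive (each world relates to itself), so the schema is valid here.
(C) R is not reflexive (not b R b), so the schema fails here.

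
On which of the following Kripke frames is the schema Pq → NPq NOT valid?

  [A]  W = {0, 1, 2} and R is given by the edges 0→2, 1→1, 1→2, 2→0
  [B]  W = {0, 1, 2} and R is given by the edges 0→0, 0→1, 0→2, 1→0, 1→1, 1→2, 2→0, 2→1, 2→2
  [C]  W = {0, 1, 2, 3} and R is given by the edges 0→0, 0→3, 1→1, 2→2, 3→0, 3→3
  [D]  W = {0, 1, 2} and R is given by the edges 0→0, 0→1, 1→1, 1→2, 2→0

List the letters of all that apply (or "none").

A, D

The schema Pq → NPq is axiom 5; it is valid on a frame iff R is euclidean.
(A) R is not euclidean (1 R 2 and 1 R 1 but not 2 R 1), so the schema fails here.
(B) R is euclidean (any two R-successors of the same world are R-related), so the schema is valid here.
(C) R is euclidean (any two R-successors of the same world are R-related), so the schema is valid here.
(D) R is not euclidean (0 R 1 and 0 R 0 but not 1 R 0), so the schema fails here.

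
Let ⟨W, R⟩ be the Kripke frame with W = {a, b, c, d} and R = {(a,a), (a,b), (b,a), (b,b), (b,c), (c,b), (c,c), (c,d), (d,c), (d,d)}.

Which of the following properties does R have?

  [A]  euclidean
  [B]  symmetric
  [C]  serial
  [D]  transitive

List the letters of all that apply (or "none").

B, C

(A) not euclidean: b R a and b R c but not a R c.
(B) symmetric: every R-edge is matched by its reverse.
(C) serial: every world has an R-successor.
(D) not transitive: a R b and b R c but not a R c.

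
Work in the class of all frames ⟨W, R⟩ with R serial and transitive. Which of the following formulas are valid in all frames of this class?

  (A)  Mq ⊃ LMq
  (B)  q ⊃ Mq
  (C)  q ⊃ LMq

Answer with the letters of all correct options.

none

(A) axiom 5: valid iff R is euclidean. Such an R need not be euclidean — not valid.
(B) the dual of axiom T: valid iff R is reflexive. Such an R need not be reflexive — not valid.
(C) q ⊃ LMq is axiom B; it is valid on a frame exactly when R is symmetric. Such an R need not be symmetric, so not valid.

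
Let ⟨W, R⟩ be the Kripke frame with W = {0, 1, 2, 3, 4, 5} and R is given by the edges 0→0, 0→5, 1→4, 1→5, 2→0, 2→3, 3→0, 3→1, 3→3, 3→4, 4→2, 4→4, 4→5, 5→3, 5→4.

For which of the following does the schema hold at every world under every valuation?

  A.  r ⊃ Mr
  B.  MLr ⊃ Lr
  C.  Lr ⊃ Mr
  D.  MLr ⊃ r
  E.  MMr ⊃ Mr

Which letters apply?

C

R is not reflexive: not 1 R 1.
R is not symmetric: 0 R 5 but not 5 R 0.
R is not transitive: 0 R 5 and 5 R 3 but not 0 R 3.
R is not euclidean: 0 R 5 and 0 R 0 but not 5 R 0.
R is serial: every world has an R-successor.
(A) r ⊃ Mr is the dual of axiom T; it is valid on a frame exactly when R is reflexive. R is not reflexive, so not valid.
(B) MLr ⊃ Lr is the dual of axiom 5, which corresponds to the euclidean property. R is not euclidean — not valid.
(C) Lr ⊃ Mr is axiom D; it is valid on a frame exactly when R is serial. R is serial, so valid.
(D) MLr ⊃ r is the dual of axiom B; it is valid on a frame exactly when R is symmetric. R is not symmetric, so not valid.
(E) the dual of axiom 4: valid iff R is transitive. R is not transitive — not valid.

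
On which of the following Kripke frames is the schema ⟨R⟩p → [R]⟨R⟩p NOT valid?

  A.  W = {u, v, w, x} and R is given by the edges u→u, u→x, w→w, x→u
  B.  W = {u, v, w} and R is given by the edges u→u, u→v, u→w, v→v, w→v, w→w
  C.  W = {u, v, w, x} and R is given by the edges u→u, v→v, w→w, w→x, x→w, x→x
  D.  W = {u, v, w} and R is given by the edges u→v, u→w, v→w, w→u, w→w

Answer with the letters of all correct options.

The schema ⟨R⟩p → [R]⟨R⟩p is axiom 5; it is valid on a frame iff R is euclidean.
(A) R is not euclidean (u R x and u R x but not x R x), so the schema fails here.
(B) R is not euclidean (u R v and u R u but not v R u), so the schema fails here.
(C) R is euclidean (any two R-successors of the same world are R-related), so the schema is valid here.
(D) R is not euclidean (u R w and u R v but not w R v), so the schema fails here.

A, B, D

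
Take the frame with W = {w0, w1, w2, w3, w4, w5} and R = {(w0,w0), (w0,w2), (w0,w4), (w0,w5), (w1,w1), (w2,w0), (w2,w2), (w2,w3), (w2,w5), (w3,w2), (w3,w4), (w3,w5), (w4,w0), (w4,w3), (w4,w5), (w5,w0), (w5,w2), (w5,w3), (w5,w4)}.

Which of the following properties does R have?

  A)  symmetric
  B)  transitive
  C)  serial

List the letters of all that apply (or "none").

A, C

(A) symmetric: every R-edge is matched by its reverse.
(B) not transitive: w0 R w2 and w2 R w3 but not w0 R w3.
(C) serial: every world has an R-successor.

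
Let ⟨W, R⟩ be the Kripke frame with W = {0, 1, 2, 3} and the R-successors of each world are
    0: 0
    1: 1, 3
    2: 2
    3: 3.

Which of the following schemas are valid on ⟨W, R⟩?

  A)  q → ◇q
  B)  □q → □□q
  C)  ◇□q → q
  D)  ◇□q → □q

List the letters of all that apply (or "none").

A, B

R is reflexive: each world relates to itself.
R is not symmetric: 1 R 3 but not 3 R 1.
R is transitive: R is closed under composition.
R is not euclidean: 1 R 3 and 1 R 1 but not 3 R 1.
(A) q → ◇q is the dual of axiom T, which corresponds to reflexivity. R is reflexive — valid.
(B) axiom 4: valid iff R is transitive. R is transitive — valid.
(C) the dual of axiom B: valid iff R is symmetric. R is not symmetric — not valid.
(D) ◇□q → □q is the dual of axiom 5; it is valid on a frame exactly when R is euclidean. R is not euclidean, so not valid.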